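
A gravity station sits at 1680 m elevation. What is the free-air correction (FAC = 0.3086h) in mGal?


FAC = 0.3086 * h
= 0.3086 * 1680
= 518.448 mGal

518.448


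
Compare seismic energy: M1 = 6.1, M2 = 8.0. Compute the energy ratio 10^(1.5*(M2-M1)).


M2 - M1 = 8.0 - 6.1 = 1.9
1.5 * 1.9 = 2.85
ratio = 10^2.85 = 707.95

707.95


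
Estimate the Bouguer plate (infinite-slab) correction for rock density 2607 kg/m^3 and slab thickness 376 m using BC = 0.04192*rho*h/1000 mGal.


BC = 0.04192 * rho * h / 1000
= 0.04192 * 2607 * 376 / 1000
= 41.0913 mGal

41.0913


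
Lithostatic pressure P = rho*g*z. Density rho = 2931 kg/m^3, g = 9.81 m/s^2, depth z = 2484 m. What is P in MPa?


P = rho * g * z / 1e6
= 2931 * 9.81 * 2484 / 1e6
= 71422725.24 / 1e6
= 71.4227 MPa

71.4227


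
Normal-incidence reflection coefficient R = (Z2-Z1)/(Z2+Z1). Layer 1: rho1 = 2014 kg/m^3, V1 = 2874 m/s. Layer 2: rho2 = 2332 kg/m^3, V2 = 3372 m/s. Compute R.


Z1 = 2014 * 2874 = 5788236
Z2 = 2332 * 3372 = 7863504
R = (7863504 - 5788236) / (7863504 + 5788236) = 2075268 / 13651740 = 0.152

0.152


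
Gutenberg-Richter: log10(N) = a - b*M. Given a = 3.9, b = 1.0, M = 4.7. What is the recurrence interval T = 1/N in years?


log10(N) = 3.9 - 1.0*4.7 = -0.8
N = 10^-0.8 = 0.158489
T = 1/N = 1/0.158489 = 6.3096 years

6.3096


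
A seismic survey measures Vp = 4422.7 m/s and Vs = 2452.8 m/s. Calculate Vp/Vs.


Vp/Vs = 4422.7 / 2452.8
= 1.8031

1.8031


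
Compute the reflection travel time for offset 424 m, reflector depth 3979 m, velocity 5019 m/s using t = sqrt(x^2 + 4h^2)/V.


x^2 + 4h^2 = 424^2 + 4*3979^2 = 179776 + 63329764 = 63509540
sqrt(63509540) = 7969.2873
t = 7969.2873 / 5019 = 1.5878 s

1.5878


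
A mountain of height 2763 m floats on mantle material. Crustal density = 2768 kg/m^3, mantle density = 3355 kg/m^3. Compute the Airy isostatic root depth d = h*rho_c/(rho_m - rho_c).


rho_m - rho_c = 3355 - 2768 = 587
d = 2763 * 2768 / 587
= 7647984 / 587
= 13028.93 m

13028.93


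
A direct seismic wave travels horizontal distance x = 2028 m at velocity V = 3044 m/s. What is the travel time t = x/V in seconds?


t = x / V
= 2028 / 3044
= 0.6662 s

0.6662


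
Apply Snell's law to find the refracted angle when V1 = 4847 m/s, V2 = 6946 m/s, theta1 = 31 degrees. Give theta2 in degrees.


sin(theta1) = sin(31 deg) = 0.515038
sin(theta2) = V2/V1 * sin(theta1) = 6946/4847 * 0.515038 = 0.738076
theta2 = arcsin(0.738076) = 47.5678 degrees

47.5678


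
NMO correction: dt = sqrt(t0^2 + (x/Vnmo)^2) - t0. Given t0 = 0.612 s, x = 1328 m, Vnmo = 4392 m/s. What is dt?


x/Vnmo = 1328/4392 = 0.302368
(x/Vnmo)^2 = 0.091426
t0^2 = 0.374544
sqrt(0.374544 + 0.091426) = 0.68262
dt = 0.68262 - 0.612 = 0.07062

0.07062


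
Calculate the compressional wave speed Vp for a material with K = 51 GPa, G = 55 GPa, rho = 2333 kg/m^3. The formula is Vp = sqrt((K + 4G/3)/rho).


First compute the effective modulus:
K + 4G/3 = 51e9 + 4*55e9/3 = 124333333333.33 Pa
Then divide by density:
124333333333.33 / 2333 = 53293327.6182 Pa/(kg/m^3)
Take the square root:
Vp = sqrt(53293327.6182) = 7300.23 m/s

7300.23


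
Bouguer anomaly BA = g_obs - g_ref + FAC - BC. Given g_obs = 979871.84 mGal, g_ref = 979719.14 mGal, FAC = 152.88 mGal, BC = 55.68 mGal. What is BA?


BA = g_obs - g_ref + FAC - BC
= 979871.84 - 979719.14 + 152.88 - 55.68
= 249.9 mGal

249.9


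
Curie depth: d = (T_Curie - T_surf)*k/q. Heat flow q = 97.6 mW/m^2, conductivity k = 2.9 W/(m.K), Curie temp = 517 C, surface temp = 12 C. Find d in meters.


T_Curie - T_surf = 517 - 12 = 505 C
Convert q to W/m^2: 97.6 mW/m^2 = 0.0976 W/m^2
d = 505 * 2.9 / 0.0976 = 15005.12 m

15005.12


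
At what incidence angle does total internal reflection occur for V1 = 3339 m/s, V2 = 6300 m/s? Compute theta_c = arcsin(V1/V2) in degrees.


V1/V2 = 3339/6300 = 0.53
theta_c = arcsin(0.53) = 32.0055 degrees

32.0055


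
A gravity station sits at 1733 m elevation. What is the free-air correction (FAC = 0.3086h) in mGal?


FAC = 0.3086 * h
= 0.3086 * 1733
= 534.8038 mGal

534.8038


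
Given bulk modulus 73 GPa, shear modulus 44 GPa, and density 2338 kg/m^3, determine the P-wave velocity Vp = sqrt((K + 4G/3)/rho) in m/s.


First compute the effective modulus:
K + 4G/3 = 73e9 + 4*44e9/3 = 131666666666.67 Pa
Then divide by density:
131666666666.67 / 2338 = 56315939.5495 Pa/(kg/m^3)
Take the square root:
Vp = sqrt(56315939.5495) = 7504.39 m/s

7504.39


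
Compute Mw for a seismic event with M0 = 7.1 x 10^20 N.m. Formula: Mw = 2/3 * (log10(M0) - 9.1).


log10(M0) = log10(7.1 x 10^20) = 20.8513
Mw = 2/3 * (20.8513 - 9.1)
= 2/3 * 11.7513
= 7.83

7.83


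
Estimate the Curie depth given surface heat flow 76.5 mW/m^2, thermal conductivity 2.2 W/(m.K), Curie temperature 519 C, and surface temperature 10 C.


T_Curie - T_surf = 519 - 10 = 509 C
Convert q to W/m^2: 76.5 mW/m^2 = 0.0765 W/m^2
d = 509 * 2.2 / 0.0765 = 14637.91 m

14637.91


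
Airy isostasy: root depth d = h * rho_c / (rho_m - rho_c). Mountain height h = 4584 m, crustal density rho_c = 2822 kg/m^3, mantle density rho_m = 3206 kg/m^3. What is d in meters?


rho_m - rho_c = 3206 - 2822 = 384
d = 4584 * 2822 / 384
= 12936048 / 384
= 33687.62 m

33687.62


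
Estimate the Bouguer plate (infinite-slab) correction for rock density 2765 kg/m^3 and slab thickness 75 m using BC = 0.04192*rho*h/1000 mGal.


BC = 0.04192 * rho * h / 1000
= 0.04192 * 2765 * 75 / 1000
= 8.6932 mGal

8.6932


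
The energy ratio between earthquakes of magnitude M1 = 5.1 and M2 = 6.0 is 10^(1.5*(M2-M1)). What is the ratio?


M2 - M1 = 6.0 - 5.1 = 0.9
1.5 * 0.9 = 1.35
ratio = 10^1.35 = 22.39

22.39


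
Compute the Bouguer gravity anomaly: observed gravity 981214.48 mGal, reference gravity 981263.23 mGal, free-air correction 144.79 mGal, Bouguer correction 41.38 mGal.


BA = g_obs - g_ref + FAC - BC
= 981214.48 - 981263.23 + 144.79 - 41.38
= 54.66 mGal

54.66


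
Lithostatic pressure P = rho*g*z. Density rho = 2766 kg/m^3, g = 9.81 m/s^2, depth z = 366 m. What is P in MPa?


P = rho * g * z / 1e6
= 2766 * 9.81 * 366 / 1e6
= 9931212.36 / 1e6
= 9.9312 MPa

9.9312


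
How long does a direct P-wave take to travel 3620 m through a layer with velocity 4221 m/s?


t = x / V
= 3620 / 4221
= 0.8576 s

0.8576


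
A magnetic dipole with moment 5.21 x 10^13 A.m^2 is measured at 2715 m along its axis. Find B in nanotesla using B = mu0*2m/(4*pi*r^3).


m = 5.21 x 10^13 = 52100000000000 A.m^2
2m = 104200000000000 A.m^2
r^3 = 2715^3 = 20012875875
B = (4pi*10^-7) * 104200000000000 / (4*pi * 20012875875) * 1e9
= 130941581.801623 / 251489215304.42 * 1e9
= 520664.7993 nT

520664.7993


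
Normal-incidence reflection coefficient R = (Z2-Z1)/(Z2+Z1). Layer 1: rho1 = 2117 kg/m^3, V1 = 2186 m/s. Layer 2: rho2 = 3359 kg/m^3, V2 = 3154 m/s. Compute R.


Z1 = 2117 * 2186 = 4627762
Z2 = 3359 * 3154 = 10594286
R = (10594286 - 4627762) / (10594286 + 4627762) = 5966524 / 15222048 = 0.392

0.392


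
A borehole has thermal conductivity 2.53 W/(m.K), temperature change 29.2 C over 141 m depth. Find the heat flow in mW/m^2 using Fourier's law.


q = k * dT / dz * 1000
= 2.53 * 29.2 / 141 * 1000
= 0.523943 * 1000
= 523.9433 mW/m^2

523.9433


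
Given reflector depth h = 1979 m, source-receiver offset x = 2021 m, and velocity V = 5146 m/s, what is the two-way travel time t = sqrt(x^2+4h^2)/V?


x^2 + 4h^2 = 2021^2 + 4*1979^2 = 4084441 + 15665764 = 19750205
sqrt(19750205) = 4444.1203
t = 4444.1203 / 5146 = 0.8636 s

0.8636


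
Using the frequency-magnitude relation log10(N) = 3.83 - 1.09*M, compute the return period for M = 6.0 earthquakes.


log10(N) = 3.83 - 1.09*6.0 = -2.71
N = 10^-2.71 = 0.00195
T = 1/N = 1/0.00195 = 512.8614 years

512.8614


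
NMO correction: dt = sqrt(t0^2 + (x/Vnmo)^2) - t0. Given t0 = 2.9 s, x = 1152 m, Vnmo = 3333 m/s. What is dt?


x/Vnmo = 1152/3333 = 0.345635
(x/Vnmo)^2 = 0.119463
t0^2 = 8.41
sqrt(8.41 + 0.119463) = 2.920524
dt = 2.920524 - 2.9 = 0.020524

0.020524


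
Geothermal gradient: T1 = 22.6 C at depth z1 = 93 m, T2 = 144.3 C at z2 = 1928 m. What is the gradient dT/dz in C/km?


dT = 144.3 - 22.6 = 121.7 C
dz = 1928 - 93 = 1835 m
gradient = dT/dz * 1000 = 121.7/1835 * 1000 = 66.3215 C/km

66.3215


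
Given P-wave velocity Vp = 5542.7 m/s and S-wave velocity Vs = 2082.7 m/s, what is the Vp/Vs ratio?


Vp/Vs = 5542.7 / 2082.7
= 2.6613

2.6613


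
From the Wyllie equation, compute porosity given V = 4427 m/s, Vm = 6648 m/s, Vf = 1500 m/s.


1/V - 1/Vm = 1/4427 - 1/6648 = 7.547e-05
1/Vf - 1/Vm = 1/1500 - 1/6648 = 0.00051625
phi = 7.547e-05 / 0.00051625 = 0.1462

0.1462


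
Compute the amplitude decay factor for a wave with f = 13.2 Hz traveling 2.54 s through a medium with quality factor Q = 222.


pi*f*t/Q = pi*13.2*2.54/222 = 0.474465
A/A0 = exp(-0.474465) = 0.622218

0.622218


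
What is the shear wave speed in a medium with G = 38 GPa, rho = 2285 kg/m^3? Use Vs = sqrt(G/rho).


Convert G to Pa: G = 38e9 Pa
Compute G/rho = 38e9 / 2285 = 16630196.9365
Vs = sqrt(16630196.9365) = 4078.01 m/s

4078.01


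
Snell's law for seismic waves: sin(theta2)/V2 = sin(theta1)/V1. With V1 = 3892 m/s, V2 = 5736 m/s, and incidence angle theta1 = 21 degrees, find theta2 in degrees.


sin(theta1) = sin(21 deg) = 0.358368
sin(theta2) = V2/V1 * sin(theta1) = 5736/3892 * 0.358368 = 0.52816
theta2 = arcsin(0.52816) = 31.8812 degrees

31.8812


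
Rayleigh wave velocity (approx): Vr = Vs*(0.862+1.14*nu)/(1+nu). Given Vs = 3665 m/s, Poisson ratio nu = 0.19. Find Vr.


Numerator factor = 0.862 + 1.14*0.19 = 1.0786
Denominator = 1 + 0.19 = 1.19
Vr = 3665 * 1.0786 / 1.19 = 3321.91 m/s

3321.91


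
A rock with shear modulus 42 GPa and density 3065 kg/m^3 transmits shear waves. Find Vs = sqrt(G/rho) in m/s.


Convert G to Pa: G = 42e9 Pa
Compute G/rho = 42e9 / 3065 = 13703099.5106
Vs = sqrt(13703099.5106) = 3701.77 m/s

3701.77


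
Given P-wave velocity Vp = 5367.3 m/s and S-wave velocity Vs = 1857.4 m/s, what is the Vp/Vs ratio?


Vp/Vs = 5367.3 / 1857.4
= 2.8897

2.8897


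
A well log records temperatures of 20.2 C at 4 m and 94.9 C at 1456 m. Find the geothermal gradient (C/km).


dT = 94.9 - 20.2 = 74.7 C
dz = 1456 - 4 = 1452 m
gradient = dT/dz * 1000 = 74.7/1452 * 1000 = 51.4463 C/km

51.4463


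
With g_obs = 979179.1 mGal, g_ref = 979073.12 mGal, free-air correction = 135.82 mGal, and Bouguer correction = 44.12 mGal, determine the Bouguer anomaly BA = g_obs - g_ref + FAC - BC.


BA = g_obs - g_ref + FAC - BC
= 979179.1 - 979073.12 + 135.82 - 44.12
= 197.68 mGal

197.68


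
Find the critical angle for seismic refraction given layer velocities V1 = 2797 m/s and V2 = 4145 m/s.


V1/V2 = 2797/4145 = 0.674789
theta_c = arcsin(0.674789) = 42.4378 degrees

42.4378


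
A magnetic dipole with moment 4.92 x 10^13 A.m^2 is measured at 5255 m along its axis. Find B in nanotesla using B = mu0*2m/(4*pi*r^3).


m = 4.92 x 10^13 = 49200000000000 A.m^2
2m = 98400000000000 A.m^2
r^3 = 5255^3 = 145116956375
B = (4pi*10^-7) * 98400000000000 / (4*pi * 145116956375) * 1e9
= 123653086.845294 / 1823593456236.04 * 1e9
= 67807.3758 nT

67807.3758


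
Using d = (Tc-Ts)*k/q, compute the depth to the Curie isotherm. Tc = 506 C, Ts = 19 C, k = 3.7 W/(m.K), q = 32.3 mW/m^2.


T_Curie - T_surf = 506 - 19 = 487 C
Convert q to W/m^2: 32.3 mW/m^2 = 0.0323 W/m^2
d = 487 * 3.7 / 0.0323 = 55786.38 m

55786.38


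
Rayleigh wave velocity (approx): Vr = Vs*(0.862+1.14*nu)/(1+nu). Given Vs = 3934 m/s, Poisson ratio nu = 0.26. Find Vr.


Numerator factor = 0.862 + 1.14*0.26 = 1.1584
Denominator = 1 + 0.26 = 1.26
Vr = 3934 * 1.1584 / 1.26 = 3616.78 m/s

3616.78


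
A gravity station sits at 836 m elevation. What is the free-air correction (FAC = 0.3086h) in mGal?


FAC = 0.3086 * h
= 0.3086 * 836
= 257.9896 mGal

257.9896


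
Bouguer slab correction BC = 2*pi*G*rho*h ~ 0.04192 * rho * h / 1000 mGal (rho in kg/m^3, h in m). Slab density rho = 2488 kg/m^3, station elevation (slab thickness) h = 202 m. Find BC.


BC = 0.04192 * rho * h / 1000
= 0.04192 * 2488 * 202 / 1000
= 21.068 mGal

21.068


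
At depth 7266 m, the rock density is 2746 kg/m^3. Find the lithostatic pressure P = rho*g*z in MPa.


P = rho * g * z / 1e6
= 2746 * 9.81 * 7266 / 1e6
= 195733397.16 / 1e6
= 195.7334 MPa

195.7334


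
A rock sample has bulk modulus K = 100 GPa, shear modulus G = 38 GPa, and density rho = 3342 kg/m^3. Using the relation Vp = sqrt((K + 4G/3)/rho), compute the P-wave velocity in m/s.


First compute the effective modulus:
K + 4G/3 = 100e9 + 4*38e9/3 = 150666666666.67 Pa
Then divide by density:
150666666666.67 / 3342 = 45082784.7596 Pa/(kg/m^3)
Take the square root:
Vp = sqrt(45082784.7596) = 6714.37 m/s

6714.37


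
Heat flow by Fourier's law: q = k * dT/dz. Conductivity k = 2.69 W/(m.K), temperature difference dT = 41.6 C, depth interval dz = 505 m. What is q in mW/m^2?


q = k * dT / dz * 1000
= 2.69 * 41.6 / 505 * 1000
= 0.221592 * 1000
= 221.5921 mW/m^2

221.5921


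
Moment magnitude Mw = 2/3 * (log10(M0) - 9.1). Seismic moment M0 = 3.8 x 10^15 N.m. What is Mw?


log10(M0) = log10(3.8 x 10^15) = 15.5798
Mw = 2/3 * (15.5798 - 9.1)
= 2/3 * 6.4798
= 4.32

4.32


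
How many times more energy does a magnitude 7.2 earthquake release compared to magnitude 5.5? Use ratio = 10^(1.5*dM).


M2 - M1 = 7.2 - 5.5 = 1.7
1.5 * 1.7 = 2.55
ratio = 10^2.55 = 354.81

354.81


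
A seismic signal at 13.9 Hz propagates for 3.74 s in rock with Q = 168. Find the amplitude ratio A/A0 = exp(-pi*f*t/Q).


pi*f*t/Q = pi*13.9*3.74/168 = 0.972136
A/A0 = exp(-0.972136) = 0.378274

0.378274


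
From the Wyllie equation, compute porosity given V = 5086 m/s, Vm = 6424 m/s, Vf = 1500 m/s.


1/V - 1/Vm = 1/5086 - 1/6424 = 4.095e-05
1/Vf - 1/Vm = 1/1500 - 1/6424 = 0.000511
phi = 4.095e-05 / 0.000511 = 0.0801

0.0801


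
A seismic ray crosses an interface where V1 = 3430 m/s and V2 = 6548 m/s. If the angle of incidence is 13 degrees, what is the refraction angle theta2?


sin(theta1) = sin(13 deg) = 0.224951
sin(theta2) = V2/V1 * sin(theta1) = 6548/3430 * 0.224951 = 0.42944
theta2 = arcsin(0.42944) = 25.432 degrees

25.432


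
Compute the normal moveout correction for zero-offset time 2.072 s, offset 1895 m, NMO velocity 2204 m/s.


x/Vnmo = 1895/2204 = 0.8598
(x/Vnmo)^2 = 0.739257
t0^2 = 4.293184
sqrt(4.293184 + 0.739257) = 2.24331
dt = 2.24331 - 2.072 = 0.17131

0.17131


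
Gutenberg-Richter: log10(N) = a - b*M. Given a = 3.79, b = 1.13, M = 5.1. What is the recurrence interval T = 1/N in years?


log10(N) = 3.79 - 1.13*5.1 = -1.973
N = 10^-1.973 = 0.010641
T = 1/N = 1/0.010641 = 93.9723 years

93.9723


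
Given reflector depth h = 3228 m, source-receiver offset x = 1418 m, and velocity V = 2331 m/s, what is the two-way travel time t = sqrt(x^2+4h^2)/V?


x^2 + 4h^2 = 1418^2 + 4*3228^2 = 2010724 + 41679936 = 43690660
sqrt(43690660) = 6609.8911
t = 6609.8911 / 2331 = 2.8356 s

2.8356


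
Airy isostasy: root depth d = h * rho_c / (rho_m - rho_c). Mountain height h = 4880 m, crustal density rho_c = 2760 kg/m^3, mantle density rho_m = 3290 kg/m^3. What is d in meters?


rho_m - rho_c = 3290 - 2760 = 530
d = 4880 * 2760 / 530
= 13468800 / 530
= 25412.83 m

25412.83


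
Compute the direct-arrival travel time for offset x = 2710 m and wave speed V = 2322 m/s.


t = x / V
= 2710 / 2322
= 1.1671 s

1.1671


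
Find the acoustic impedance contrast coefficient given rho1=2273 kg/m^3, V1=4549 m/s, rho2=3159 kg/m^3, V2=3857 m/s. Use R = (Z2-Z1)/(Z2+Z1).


Z1 = 2273 * 4549 = 10339877
Z2 = 3159 * 3857 = 12184263
R = (12184263 - 10339877) / (12184263 + 10339877) = 1844386 / 22524140 = 0.0819

0.0819


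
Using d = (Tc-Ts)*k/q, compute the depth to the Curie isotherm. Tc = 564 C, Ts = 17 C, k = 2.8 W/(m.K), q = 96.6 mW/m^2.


T_Curie - T_surf = 564 - 17 = 547 C
Convert q to W/m^2: 96.6 mW/m^2 = 0.0966 W/m^2
d = 547 * 2.8 / 0.0966 = 15855.07 m

15855.07


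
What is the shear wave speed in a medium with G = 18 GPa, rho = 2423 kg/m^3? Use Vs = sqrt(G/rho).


Convert G to Pa: G = 18e9 Pa
Compute G/rho = 18e9 / 2423 = 7428807.2637
Vs = sqrt(7428807.2637) = 2725.58 m/s

2725.58


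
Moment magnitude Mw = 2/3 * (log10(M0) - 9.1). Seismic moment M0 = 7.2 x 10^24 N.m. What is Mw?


log10(M0) = log10(7.2 x 10^24) = 24.8573
Mw = 2/3 * (24.8573 - 9.1)
= 2/3 * 15.7573
= 10.5

10.5


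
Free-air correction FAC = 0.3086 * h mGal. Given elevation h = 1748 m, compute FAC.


FAC = 0.3086 * h
= 0.3086 * 1748
= 539.4328 mGal

539.4328


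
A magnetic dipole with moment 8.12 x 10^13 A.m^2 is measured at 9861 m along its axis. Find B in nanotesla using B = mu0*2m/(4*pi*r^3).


m = 8.12 x 10^13 = 81200000000000 A.m^2
2m = 162400000000000 A.m^2
r^3 = 9861^3 = 958876944381
B = (4pi*10^-7) * 162400000000000 / (4*pi * 958876944381) * 1e9
= 204077858.777193 / 12049603056655.91 * 1e9
= 16936.4798 nT

16936.4798


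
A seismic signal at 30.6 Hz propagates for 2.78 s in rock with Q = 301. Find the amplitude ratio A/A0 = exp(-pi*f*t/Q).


pi*f*t/Q = pi*30.6*2.78/301 = 0.88787
A/A0 = exp(-0.88787) = 0.411531

0.411531


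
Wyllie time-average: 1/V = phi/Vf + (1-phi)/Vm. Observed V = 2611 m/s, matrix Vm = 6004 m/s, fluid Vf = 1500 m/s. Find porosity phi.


1/V - 1/Vm = 1/2611 - 1/6004 = 0.00021644
1/Vf - 1/Vm = 1/1500 - 1/6004 = 0.00050011
phi = 0.00021644 / 0.00050011 = 0.4328

0.4328


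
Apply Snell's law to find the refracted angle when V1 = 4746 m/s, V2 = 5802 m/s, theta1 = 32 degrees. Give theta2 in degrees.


sin(theta1) = sin(32 deg) = 0.529919
sin(theta2) = V2/V1 * sin(theta1) = 5802/4746 * 0.529919 = 0.647828
theta2 = arcsin(0.647828) = 40.378 degrees

40.378


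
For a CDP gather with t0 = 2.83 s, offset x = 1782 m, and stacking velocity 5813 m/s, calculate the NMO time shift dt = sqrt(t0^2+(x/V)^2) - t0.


x/Vnmo = 1782/5813 = 0.306554
(x/Vnmo)^2 = 0.093976
t0^2 = 8.0089
sqrt(8.0089 + 0.093976) = 2.846555
dt = 2.846555 - 2.83 = 0.016555

0.016555


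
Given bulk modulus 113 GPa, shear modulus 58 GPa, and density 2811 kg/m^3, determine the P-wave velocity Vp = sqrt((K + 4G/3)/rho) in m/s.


First compute the effective modulus:
K + 4G/3 = 113e9 + 4*58e9/3 = 190333333333.33 Pa
Then divide by density:
190333333333.33 / 2811 = 67710186.1734 Pa/(kg/m^3)
Take the square root:
Vp = sqrt(67710186.1734) = 8228.62 m/s

8228.62


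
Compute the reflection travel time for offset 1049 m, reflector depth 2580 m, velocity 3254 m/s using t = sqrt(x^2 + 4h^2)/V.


x^2 + 4h^2 = 1049^2 + 4*2580^2 = 1100401 + 26625600 = 27726001
sqrt(27726001) = 5265.5485
t = 5265.5485 / 3254 = 1.6182 s

1.6182


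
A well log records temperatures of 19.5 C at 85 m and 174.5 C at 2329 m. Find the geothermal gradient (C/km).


dT = 174.5 - 19.5 = 155.0 C
dz = 2329 - 85 = 2244 m
gradient = dT/dz * 1000 = 155.0/2244 * 1000 = 69.0731 C/km

69.0731


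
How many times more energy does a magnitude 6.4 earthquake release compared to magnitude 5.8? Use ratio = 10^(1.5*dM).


M2 - M1 = 6.4 - 5.8 = 0.6
1.5 * 0.6 = 0.9
ratio = 10^0.9 = 7.94

7.94


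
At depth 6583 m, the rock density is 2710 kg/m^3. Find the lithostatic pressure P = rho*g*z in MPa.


P = rho * g * z / 1e6
= 2710 * 9.81 * 6583 / 1e6
= 175009713.3 / 1e6
= 175.0097 MPa

175.0097


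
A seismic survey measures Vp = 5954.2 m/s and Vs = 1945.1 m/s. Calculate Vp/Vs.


Vp/Vs = 5954.2 / 1945.1
= 3.0611

3.0611


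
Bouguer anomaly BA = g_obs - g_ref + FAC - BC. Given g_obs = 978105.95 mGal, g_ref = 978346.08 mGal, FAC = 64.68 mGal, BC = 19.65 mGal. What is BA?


BA = g_obs - g_ref + FAC - BC
= 978105.95 - 978346.08 + 64.68 - 19.65
= -195.1 mGal

-195.1


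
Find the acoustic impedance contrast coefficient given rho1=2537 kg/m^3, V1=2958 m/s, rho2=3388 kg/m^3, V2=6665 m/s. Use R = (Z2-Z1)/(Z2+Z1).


Z1 = 2537 * 2958 = 7504446
Z2 = 3388 * 6665 = 22581020
R = (22581020 - 7504446) / (22581020 + 7504446) = 15076574 / 30085466 = 0.5011

0.5011


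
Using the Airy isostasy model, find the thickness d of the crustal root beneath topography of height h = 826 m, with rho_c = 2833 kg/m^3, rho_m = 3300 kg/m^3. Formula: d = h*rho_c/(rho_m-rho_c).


rho_m - rho_c = 3300 - 2833 = 467
d = 826 * 2833 / 467
= 2340058 / 467
= 5010.83 m

5010.83


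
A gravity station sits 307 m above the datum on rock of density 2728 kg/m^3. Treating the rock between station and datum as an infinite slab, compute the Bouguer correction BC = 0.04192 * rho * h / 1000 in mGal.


BC = 0.04192 * rho * h / 1000
= 0.04192 * 2728 * 307 / 1000
= 35.1078 mGal

35.1078


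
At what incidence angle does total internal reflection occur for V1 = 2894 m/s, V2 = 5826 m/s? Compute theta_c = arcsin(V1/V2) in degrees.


V1/V2 = 2894/5826 = 0.496739
theta_c = arcsin(0.496739) = 29.7845 degrees

29.7845


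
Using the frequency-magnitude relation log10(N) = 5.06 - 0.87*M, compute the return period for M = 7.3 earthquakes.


log10(N) = 5.06 - 0.87*7.3 = -1.291
N = 10^-1.291 = 0.051168
T = 1/N = 1/0.051168 = 19.5434 years

19.5434


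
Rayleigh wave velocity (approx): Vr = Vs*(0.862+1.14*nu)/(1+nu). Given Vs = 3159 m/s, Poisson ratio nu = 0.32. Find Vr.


Numerator factor = 0.862 + 1.14*0.32 = 1.2268
Denominator = 1 + 0.32 = 1.32
Vr = 3159 * 1.2268 / 1.32 = 2935.96 m/s

2935.96


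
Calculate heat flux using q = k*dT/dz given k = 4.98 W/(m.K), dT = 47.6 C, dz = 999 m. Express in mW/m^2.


q = k * dT / dz * 1000
= 4.98 * 47.6 / 999 * 1000
= 0.237285 * 1000
= 237.2853 mW/m^2

237.2853


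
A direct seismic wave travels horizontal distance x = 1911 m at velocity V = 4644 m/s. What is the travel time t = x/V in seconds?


t = x / V
= 1911 / 4644
= 0.4115 s

0.4115


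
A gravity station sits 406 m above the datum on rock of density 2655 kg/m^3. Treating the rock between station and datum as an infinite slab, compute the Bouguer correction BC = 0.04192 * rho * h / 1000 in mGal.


BC = 0.04192 * rho * h / 1000
= 0.04192 * 2655 * 406 / 1000
= 45.1868 mGal

45.1868


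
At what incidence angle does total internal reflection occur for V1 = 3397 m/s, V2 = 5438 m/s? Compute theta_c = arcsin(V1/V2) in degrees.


V1/V2 = 3397/5438 = 0.624678
theta_c = arcsin(0.624678) = 38.6586 degrees

38.6586


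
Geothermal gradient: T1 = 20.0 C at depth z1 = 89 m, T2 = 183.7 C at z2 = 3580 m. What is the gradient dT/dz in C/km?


dT = 183.7 - 20.0 = 163.7 C
dz = 3580 - 89 = 3491 m
gradient = dT/dz * 1000 = 163.7/3491 * 1000 = 46.892 C/km

46.892


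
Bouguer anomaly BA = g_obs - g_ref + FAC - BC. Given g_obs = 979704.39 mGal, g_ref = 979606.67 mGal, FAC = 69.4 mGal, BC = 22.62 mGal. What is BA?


BA = g_obs - g_ref + FAC - BC
= 979704.39 - 979606.67 + 69.4 - 22.62
= 144.5 mGal

144.5


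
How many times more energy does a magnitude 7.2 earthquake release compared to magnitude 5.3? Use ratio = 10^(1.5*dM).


M2 - M1 = 7.2 - 5.3 = 1.9
1.5 * 1.9 = 2.85
ratio = 10^2.85 = 707.95

707.95


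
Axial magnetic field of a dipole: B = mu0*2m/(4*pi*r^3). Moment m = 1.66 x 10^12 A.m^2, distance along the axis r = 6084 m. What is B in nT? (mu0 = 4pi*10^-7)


m = 1.66 x 10^12 = 1660000000000 A.m^2
2m = 3320000000000 A.m^2
r^3 = 6084^3 = 225199600704
B = (4pi*10^-7) * 3320000000000 / (4*pi * 225199600704) * 1e9
= 4172035.043967 / 2829941644652.17 * 1e9
= 1474.2477 nT

1474.2477


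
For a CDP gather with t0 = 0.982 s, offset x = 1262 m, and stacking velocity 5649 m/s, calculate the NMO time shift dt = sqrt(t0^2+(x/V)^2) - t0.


x/Vnmo = 1262/5649 = 0.223402
(x/Vnmo)^2 = 0.049909
t0^2 = 0.964324
sqrt(0.964324 + 0.049909) = 1.007091
dt = 1.007091 - 0.982 = 0.025091

0.025091


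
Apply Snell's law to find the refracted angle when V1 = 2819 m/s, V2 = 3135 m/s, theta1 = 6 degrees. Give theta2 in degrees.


sin(theta1) = sin(6 deg) = 0.104528
sin(theta2) = V2/V1 * sin(theta1) = 3135/2819 * 0.104528 = 0.116246
theta2 = arcsin(0.116246) = 6.6755 degrees

6.6755


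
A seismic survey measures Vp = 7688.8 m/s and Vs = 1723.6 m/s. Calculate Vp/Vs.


Vp/Vs = 7688.8 / 1723.6
= 4.4609

4.4609


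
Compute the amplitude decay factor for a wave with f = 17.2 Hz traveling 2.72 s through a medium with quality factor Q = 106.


pi*f*t/Q = pi*17.2*2.72/106 = 1.386569
A/A0 = exp(-1.386569) = 0.249931

0.249931


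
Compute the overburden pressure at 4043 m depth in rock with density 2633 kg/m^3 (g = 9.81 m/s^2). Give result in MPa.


P = rho * g * z / 1e6
= 2633 * 9.81 * 4043 / 1e6
= 104429598.39 / 1e6
= 104.4296 MPa

104.4296


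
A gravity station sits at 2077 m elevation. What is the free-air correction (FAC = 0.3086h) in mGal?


FAC = 0.3086 * h
= 0.3086 * 2077
= 640.9622 mGal

640.9622


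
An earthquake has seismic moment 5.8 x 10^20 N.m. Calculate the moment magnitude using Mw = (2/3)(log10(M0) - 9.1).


log10(M0) = log10(5.8 x 10^20) = 20.7634
Mw = 2/3 * (20.7634 - 9.1)
= 2/3 * 11.6634
= 7.78

7.78


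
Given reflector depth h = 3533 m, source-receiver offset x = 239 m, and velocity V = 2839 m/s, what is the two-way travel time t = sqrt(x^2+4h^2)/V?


x^2 + 4h^2 = 239^2 + 4*3533^2 = 57121 + 49928356 = 49985477
sqrt(49985477) = 7070.0408
t = 7070.0408 / 2839 = 2.4903 s

2.4903


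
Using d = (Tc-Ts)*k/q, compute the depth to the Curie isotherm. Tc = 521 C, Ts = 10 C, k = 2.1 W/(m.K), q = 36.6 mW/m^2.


T_Curie - T_surf = 521 - 10 = 511 C
Convert q to W/m^2: 36.6 mW/m^2 = 0.0366 W/m^2
d = 511 * 2.1 / 0.0366 = 29319.67 m

29319.67


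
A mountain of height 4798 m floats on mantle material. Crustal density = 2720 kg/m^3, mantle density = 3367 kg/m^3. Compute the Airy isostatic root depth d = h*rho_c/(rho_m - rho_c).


rho_m - rho_c = 3367 - 2720 = 647
d = 4798 * 2720 / 647
= 13050560 / 647
= 20170.88 m

20170.88


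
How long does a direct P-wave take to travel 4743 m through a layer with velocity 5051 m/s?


t = x / V
= 4743 / 5051
= 0.939 s

0.939


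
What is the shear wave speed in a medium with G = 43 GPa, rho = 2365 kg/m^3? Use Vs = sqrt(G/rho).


Convert G to Pa: G = 43e9 Pa
Compute G/rho = 43e9 / 2365 = 18181818.1818
Vs = sqrt(18181818.1818) = 4264.01 m/s

4264.01


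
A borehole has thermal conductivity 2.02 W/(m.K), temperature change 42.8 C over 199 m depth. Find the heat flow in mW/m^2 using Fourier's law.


q = k * dT / dz * 1000
= 2.02 * 42.8 / 199 * 1000
= 0.434452 * 1000
= 434.4523 mW/m^2

434.4523


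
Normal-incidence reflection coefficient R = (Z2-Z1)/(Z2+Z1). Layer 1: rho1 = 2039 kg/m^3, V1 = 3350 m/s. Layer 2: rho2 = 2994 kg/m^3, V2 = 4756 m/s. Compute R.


Z1 = 2039 * 3350 = 6830650
Z2 = 2994 * 4756 = 14239464
R = (14239464 - 6830650) / (14239464 + 6830650) = 7408814 / 21070114 = 0.3516

0.3516


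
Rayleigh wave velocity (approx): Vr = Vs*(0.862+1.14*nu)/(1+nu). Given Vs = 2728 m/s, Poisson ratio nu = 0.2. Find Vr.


Numerator factor = 0.862 + 1.14*0.2 = 1.09
Denominator = 1 + 0.2 = 1.2
Vr = 2728 * 1.09 / 1.2 = 2477.93 m/s

2477.93


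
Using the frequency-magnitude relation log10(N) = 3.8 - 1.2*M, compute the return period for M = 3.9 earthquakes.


log10(N) = 3.8 - 1.2*3.9 = -0.88
N = 10^-0.88 = 0.131826
T = 1/N = 1/0.131826 = 7.5858 years

7.5858


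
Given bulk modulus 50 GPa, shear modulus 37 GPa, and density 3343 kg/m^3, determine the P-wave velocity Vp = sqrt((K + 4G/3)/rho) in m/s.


First compute the effective modulus:
K + 4G/3 = 50e9 + 4*37e9/3 = 99333333333.33 Pa
Then divide by density:
99333333333.33 / 3343 = 29713829.8933 Pa/(kg/m^3)
Take the square root:
Vp = sqrt(29713829.8933) = 5451.04 m/s

5451.04


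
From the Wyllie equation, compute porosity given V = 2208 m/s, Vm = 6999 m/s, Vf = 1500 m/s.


1/V - 1/Vm = 1/2208 - 1/6999 = 0.00031002
1/Vf - 1/Vm = 1/1500 - 1/6999 = 0.00052379
phi = 0.00031002 / 0.00052379 = 0.5919

0.5919


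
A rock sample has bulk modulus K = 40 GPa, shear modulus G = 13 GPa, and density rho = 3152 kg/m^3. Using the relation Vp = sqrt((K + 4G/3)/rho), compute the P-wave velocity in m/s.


First compute the effective modulus:
K + 4G/3 = 40e9 + 4*13e9/3 = 57333333333.33 Pa
Then divide by density:
57333333333.33 / 3152 = 18189509.3063 Pa/(kg/m^3)
Take the square root:
Vp = sqrt(18189509.3063) = 4264.92 m/s

4264.92


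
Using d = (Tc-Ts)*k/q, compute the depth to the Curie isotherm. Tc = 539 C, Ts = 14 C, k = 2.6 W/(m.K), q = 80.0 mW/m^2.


T_Curie - T_surf = 539 - 14 = 525 C
Convert q to W/m^2: 80.0 mW/m^2 = 0.08 W/m^2
d = 525 * 2.6 / 0.08 = 17062.5 m

17062.5


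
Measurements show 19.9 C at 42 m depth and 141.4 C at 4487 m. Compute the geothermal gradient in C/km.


dT = 141.4 - 19.9 = 121.5 C
dz = 4487 - 42 = 4445 m
gradient = dT/dz * 1000 = 121.5/4445 * 1000 = 27.3341 C/km

27.3341


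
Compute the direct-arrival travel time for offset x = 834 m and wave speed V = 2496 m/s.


t = x / V
= 834 / 2496
= 0.3341 s

0.3341


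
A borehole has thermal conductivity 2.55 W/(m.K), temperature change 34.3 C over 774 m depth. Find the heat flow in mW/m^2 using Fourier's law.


q = k * dT / dz * 1000
= 2.55 * 34.3 / 774 * 1000
= 0.113004 * 1000
= 113.0039 mW/m^2

113.0039


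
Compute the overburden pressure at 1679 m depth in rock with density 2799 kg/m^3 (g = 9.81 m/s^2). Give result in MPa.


P = rho * g * z / 1e6
= 2799 * 9.81 * 1679 / 1e6
= 46102301.01 / 1e6
= 46.1023 MPa

46.1023


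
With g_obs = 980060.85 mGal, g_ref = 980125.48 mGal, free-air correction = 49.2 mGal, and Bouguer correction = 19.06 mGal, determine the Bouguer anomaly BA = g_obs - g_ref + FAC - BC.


BA = g_obs - g_ref + FAC - BC
= 980060.85 - 980125.48 + 49.2 - 19.06
= -34.49 mGal

-34.49


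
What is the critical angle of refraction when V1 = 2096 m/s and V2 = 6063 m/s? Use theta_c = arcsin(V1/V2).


V1/V2 = 2096/6063 = 0.345703
theta_c = arcsin(0.345703) = 20.2247 degrees

20.2247


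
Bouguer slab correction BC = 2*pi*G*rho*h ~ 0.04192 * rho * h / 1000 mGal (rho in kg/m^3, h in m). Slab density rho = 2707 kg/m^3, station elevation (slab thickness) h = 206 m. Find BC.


BC = 0.04192 * rho * h / 1000
= 0.04192 * 2707 * 206 / 1000
= 23.3764 mGal

23.3764


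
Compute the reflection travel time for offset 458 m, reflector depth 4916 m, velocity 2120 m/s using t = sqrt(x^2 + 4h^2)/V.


x^2 + 4h^2 = 458^2 + 4*4916^2 = 209764 + 96668224 = 96877988
sqrt(96877988) = 9842.6616
t = 9842.6616 / 2120 = 4.6428 s

4.6428


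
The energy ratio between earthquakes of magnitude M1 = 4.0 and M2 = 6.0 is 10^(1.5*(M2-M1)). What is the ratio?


M2 - M1 = 6.0 - 4.0 = 2.0
1.5 * 2.0 = 3.0
ratio = 10^3.0 = 1000.0

1000.0


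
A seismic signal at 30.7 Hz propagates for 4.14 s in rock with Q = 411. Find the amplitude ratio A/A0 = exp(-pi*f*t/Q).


pi*f*t/Q = pi*30.7*4.14/411 = 0.971509
A/A0 = exp(-0.971509) = 0.378511

0.378511


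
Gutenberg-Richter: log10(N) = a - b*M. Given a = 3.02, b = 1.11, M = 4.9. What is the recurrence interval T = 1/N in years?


log10(N) = 3.02 - 1.11*4.9 = -2.419
N = 10^-2.419 = 0.003811
T = 1/N = 1/0.003811 = 262.4219 years

262.4219


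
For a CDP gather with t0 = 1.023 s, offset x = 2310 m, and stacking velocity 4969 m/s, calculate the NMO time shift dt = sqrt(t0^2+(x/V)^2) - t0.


x/Vnmo = 2310/4969 = 0.464882
(x/Vnmo)^2 = 0.216116
t0^2 = 1.046529
sqrt(1.046529 + 0.216116) = 1.123675
dt = 1.123675 - 1.023 = 0.100675

0.100675


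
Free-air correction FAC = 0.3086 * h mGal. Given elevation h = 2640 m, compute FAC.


FAC = 0.3086 * h
= 0.3086 * 2640
= 814.704 mGal

814.704


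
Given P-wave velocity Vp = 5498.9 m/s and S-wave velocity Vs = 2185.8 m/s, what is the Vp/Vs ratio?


Vp/Vs = 5498.9 / 2185.8
= 2.5157

2.5157


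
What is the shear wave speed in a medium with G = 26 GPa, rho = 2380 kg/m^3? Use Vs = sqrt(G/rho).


Convert G to Pa: G = 26e9 Pa
Compute G/rho = 26e9 / 2380 = 10924369.7479
Vs = sqrt(10924369.7479) = 3305.2 m/s

3305.2


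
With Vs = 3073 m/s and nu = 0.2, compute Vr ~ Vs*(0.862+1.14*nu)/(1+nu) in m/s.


Numerator factor = 0.862 + 1.14*0.2 = 1.09
Denominator = 1 + 0.2 = 1.2
Vr = 3073 * 1.09 / 1.2 = 2791.31 m/s

2791.31


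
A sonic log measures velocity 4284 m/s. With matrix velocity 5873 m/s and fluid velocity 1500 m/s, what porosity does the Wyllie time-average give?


1/V - 1/Vm = 1/4284 - 1/5873 = 6.316e-05
1/Vf - 1/Vm = 1/1500 - 1/5873 = 0.0004964
phi = 6.316e-05 / 0.0004964 = 0.1272

0.1272


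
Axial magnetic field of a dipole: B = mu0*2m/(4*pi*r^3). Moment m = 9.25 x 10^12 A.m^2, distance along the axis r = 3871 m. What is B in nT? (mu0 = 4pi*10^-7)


m = 9.25 x 10^12 = 9250000000000 A.m^2
2m = 18500000000000 A.m^2
r^3 = 3871^3 = 58005545311
B = (4pi*10^-7) * 18500000000000 / (4*pi * 58005545311) * 1e9
= 23247785.636564 / 728919180066.03 * 1e9
= 31893.5024 nT

31893.5024


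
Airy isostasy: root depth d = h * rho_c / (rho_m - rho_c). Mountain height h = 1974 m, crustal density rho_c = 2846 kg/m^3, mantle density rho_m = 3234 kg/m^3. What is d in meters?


rho_m - rho_c = 3234 - 2846 = 388
d = 1974 * 2846 / 388
= 5618004 / 388
= 14479.39 m

14479.39


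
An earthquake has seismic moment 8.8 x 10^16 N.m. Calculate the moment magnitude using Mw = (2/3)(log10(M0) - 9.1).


log10(M0) = log10(8.8 x 10^16) = 16.9445
Mw = 2/3 * (16.9445 - 9.1)
= 2/3 * 7.8445
= 5.23

5.23


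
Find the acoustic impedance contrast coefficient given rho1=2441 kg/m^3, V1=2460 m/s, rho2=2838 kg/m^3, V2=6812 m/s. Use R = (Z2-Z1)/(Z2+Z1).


Z1 = 2441 * 2460 = 6004860
Z2 = 2838 * 6812 = 19332456
R = (19332456 - 6004860) / (19332456 + 6004860) = 13327596 / 25337316 = 0.526

0.526


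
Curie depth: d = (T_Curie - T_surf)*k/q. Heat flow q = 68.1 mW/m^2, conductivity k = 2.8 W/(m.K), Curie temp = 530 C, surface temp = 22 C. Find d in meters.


T_Curie - T_surf = 530 - 22 = 508 C
Convert q to W/m^2: 68.1 mW/m^2 = 0.0681 W/m^2
d = 508 * 2.8 / 0.0681 = 20886.93 m

20886.93


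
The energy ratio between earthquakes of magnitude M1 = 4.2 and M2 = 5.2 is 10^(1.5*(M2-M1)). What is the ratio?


M2 - M1 = 5.2 - 4.2 = 1.0
1.5 * 1.0 = 1.5
ratio = 10^1.5 = 31.62

31.62


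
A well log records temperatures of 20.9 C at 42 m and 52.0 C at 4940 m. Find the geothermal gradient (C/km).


dT = 52.0 - 20.9 = 31.1 C
dz = 4940 - 42 = 4898 m
gradient = dT/dz * 1000 = 31.1/4898 * 1000 = 6.3495 C/km

6.3495


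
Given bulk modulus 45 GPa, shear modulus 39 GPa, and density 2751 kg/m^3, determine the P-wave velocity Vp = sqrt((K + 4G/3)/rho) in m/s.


First compute the effective modulus:
K + 4G/3 = 45e9 + 4*39e9/3 = 97000000000.0 Pa
Then divide by density:
97000000000.0 / 2751 = 35259905.4889 Pa/(kg/m^3)
Take the square root:
Vp = sqrt(35259905.4889) = 5938.01 m/s

5938.01


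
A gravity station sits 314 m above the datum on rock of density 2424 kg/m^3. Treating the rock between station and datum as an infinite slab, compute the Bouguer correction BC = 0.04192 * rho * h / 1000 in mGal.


BC = 0.04192 * rho * h / 1000
= 0.04192 * 2424 * 314 / 1000
= 31.9068 mGal

31.9068


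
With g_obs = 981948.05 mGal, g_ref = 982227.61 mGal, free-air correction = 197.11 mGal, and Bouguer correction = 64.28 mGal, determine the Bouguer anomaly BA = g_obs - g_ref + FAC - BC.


BA = g_obs - g_ref + FAC - BC
= 981948.05 - 982227.61 + 197.11 - 64.28
= -146.73 mGal

-146.73


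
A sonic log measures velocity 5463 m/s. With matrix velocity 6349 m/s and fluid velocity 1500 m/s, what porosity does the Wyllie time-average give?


1/V - 1/Vm = 1/5463 - 1/6349 = 2.554e-05
1/Vf - 1/Vm = 1/1500 - 1/6349 = 0.00050916
phi = 2.554e-05 / 0.00050916 = 0.0502

0.0502


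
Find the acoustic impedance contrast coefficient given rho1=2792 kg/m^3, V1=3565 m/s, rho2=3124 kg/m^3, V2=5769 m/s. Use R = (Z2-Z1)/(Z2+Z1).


Z1 = 2792 * 3565 = 9953480
Z2 = 3124 * 5769 = 18022356
R = (18022356 - 9953480) / (18022356 + 9953480) = 8068876 / 27975836 = 0.2884

0.2884


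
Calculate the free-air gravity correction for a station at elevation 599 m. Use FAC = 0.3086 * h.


FAC = 0.3086 * h
= 0.3086 * 599
= 184.8514 mGal

184.8514


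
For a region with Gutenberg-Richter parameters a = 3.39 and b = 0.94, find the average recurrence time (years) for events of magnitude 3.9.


log10(N) = 3.39 - 0.94*3.9 = -0.276
N = 10^-0.276 = 0.529663
T = 1/N = 1/0.529663 = 1.888 years

1.888


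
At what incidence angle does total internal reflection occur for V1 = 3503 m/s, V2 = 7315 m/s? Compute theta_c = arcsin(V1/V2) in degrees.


V1/V2 = 3503/7315 = 0.478879
theta_c = arcsin(0.478879) = 28.6122 degrees

28.6122


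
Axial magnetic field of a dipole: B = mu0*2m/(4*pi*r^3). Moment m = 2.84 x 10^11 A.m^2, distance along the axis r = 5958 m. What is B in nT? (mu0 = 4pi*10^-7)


m = 2.84 x 10^11 = 284000000000 A.m^2
2m = 568000000000 A.m^2
r^3 = 5958^3 = 211495677912
B = (4pi*10^-7) * 568000000000 / (4*pi * 211495677912) * 1e9
= 713769.850896 / 2657733071977.33 * 1e9
= 268.5634 nT

268.5634


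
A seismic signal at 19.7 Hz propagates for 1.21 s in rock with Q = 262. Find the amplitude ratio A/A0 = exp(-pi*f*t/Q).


pi*f*t/Q = pi*19.7*1.21/262 = 0.285825
A/A0 = exp(-0.285825) = 0.751394

0.751394


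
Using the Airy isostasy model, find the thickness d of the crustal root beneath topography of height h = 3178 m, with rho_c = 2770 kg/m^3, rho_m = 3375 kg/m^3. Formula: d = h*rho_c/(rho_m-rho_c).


rho_m - rho_c = 3375 - 2770 = 605
d = 3178 * 2770 / 605
= 8803060 / 605
= 14550.51 m

14550.51


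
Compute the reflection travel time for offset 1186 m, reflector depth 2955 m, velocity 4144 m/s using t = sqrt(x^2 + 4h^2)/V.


x^2 + 4h^2 = 1186^2 + 4*2955^2 = 1406596 + 34928100 = 36334696
sqrt(36334696) = 6027.8268
t = 6027.8268 / 4144 = 1.4546 s

1.4546


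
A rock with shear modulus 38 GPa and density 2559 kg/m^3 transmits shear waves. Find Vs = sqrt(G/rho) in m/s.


Convert G to Pa: G = 38e9 Pa
Compute G/rho = 38e9 / 2559 = 14849550.6057
Vs = sqrt(14849550.6057) = 3853.51 m/s

3853.51


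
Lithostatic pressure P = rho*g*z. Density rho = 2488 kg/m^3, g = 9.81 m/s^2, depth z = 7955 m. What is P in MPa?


P = rho * g * z / 1e6
= 2488 * 9.81 * 7955 / 1e6
= 194159912.4 / 1e6
= 194.1599 MPa

194.1599


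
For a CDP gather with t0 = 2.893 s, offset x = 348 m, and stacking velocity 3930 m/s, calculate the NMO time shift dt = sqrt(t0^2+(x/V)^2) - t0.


x/Vnmo = 348/3930 = 0.08855
(x/Vnmo)^2 = 0.007841
t0^2 = 8.369449
sqrt(8.369449 + 0.007841) = 2.894355
dt = 2.894355 - 2.893 = 0.001355

0.001355


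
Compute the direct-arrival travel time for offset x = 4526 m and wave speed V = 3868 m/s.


t = x / V
= 4526 / 3868
= 1.1701 s

1.1701


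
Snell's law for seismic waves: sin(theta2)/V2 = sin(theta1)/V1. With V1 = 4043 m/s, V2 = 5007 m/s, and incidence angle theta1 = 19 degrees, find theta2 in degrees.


sin(theta1) = sin(19 deg) = 0.325568
sin(theta2) = V2/V1 * sin(theta1) = 5007/4043 * 0.325568 = 0.403196
theta2 = arcsin(0.403196) = 23.7781 degrees

23.7781


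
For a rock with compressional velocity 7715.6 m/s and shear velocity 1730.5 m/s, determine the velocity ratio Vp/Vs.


Vp/Vs = 7715.6 / 1730.5
= 4.4586

4.4586


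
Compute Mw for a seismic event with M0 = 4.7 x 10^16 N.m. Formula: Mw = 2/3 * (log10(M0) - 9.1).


log10(M0) = log10(4.7 x 10^16) = 16.6721
Mw = 2/3 * (16.6721 - 9.1)
= 2/3 * 7.5721
= 5.05

5.05


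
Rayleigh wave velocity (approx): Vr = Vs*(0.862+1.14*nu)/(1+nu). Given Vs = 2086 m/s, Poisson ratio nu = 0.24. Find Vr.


Numerator factor = 0.862 + 1.14*0.24 = 1.1356
Denominator = 1 + 0.24 = 1.24
Vr = 2086 * 1.1356 / 1.24 = 1910.37 m/s

1910.37


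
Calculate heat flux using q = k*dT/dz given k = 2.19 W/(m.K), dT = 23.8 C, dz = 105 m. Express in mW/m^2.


q = k * dT / dz * 1000
= 2.19 * 23.8 / 105 * 1000
= 0.4964 * 1000
= 496.4 mW/m^2

496.4
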